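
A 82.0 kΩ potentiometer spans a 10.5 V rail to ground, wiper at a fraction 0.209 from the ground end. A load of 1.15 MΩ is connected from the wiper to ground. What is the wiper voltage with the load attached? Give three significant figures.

The wiper splits the pot into (1−α)R = 64.86 kΩ above and αR = 17.14 kΩ below.
Lower section ‖ load = 16.89 kΩ.
V_wiper = 10.5 × 16.89/(64.86 + 16.89) = 2.17 V.

V ≈ 2.17 V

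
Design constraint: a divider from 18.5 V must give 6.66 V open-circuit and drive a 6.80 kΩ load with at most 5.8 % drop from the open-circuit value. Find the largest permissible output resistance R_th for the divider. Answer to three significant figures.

R_th ≤ 419 Ω

Loading drop = R_th/(R_th + R_L) ≤ 0.0580, so R_th ≤ R_L · ε/(1−ε) = 6.80 kΩ × 0.0580/0.9420 = 419 Ω.
(Any R1, R2 with R2/(R1+R2) = 0.360 and R1‖R2 ≤ 419 Ω will meet the spec.)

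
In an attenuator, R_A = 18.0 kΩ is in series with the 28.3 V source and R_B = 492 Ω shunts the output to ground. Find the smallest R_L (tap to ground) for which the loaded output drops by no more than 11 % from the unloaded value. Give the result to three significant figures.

Output resistance R_th = R_A‖R_B = (18000 × 492)/18490 = 478.9 Ω.
The fractional drop is R_th/(R_th + R_L); requiring this ≤ 0.110 gives R_L ≥ R_th(1/0.110 − 1) = 478.9 × 8.091 = 3.87 kΩ.

R_L(min) ≈ 3.87 kΩ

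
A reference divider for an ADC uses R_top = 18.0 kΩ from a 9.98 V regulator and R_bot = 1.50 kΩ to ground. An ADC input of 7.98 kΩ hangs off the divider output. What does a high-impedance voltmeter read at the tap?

The load sits in parallel with R_bot: R_bot‖R_L = (1.50 × 7.98) / (1.50 + 7.98) = 1.263 kΩ.
V_out = 9.98 × 1.263 / (18.0 + 1.263) = 9.98 × 1.263/19.26 = 0.654 V.
(Unloaded it would have been 0.768 V.)

V_out ≈ 0.654 V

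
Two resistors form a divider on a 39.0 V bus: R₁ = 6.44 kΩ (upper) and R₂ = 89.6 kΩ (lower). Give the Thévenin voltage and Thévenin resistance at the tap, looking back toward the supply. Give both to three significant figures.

V_th is the open-circuit tap voltage: 39.0 × 89.6/(6.44 + 89.6) = 36.4 V.
With the supply zeroed, R₁ and R₂ appear in parallel from the tap: R_th = R₁‖R₂ = (6.44 × 89.6)/96.04 = 6.01 kΩ.

V_th = 36.4 V, R_th = 6.01 kΩ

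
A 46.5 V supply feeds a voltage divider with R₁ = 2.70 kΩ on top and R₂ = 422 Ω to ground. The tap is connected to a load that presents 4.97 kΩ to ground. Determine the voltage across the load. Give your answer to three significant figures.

V_out ≈ 5.86 V

The load sits in parallel with R₂: R₂‖R_L = (422 × 4970) / (422 + 4970) = 389.0 Ω.
V_out = 46.5 × 389.0 / (2700 + 389.0) = 46.5 × 389.0/3089 = 5.86 V.
(Unloaded it would have been 6.29 V.)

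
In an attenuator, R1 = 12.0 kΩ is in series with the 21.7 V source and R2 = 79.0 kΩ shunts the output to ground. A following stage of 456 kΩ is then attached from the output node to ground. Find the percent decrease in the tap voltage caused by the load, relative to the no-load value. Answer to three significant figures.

2.23 %

The divider's output (Thévenin) resistance is R1‖R2 = 10.42 kΩ.
Fractional drop under load = R_th/(R_th + R_L) = 10.42 / (10.42 + 456) = 0.02234.
So the output falls by 2.23 %.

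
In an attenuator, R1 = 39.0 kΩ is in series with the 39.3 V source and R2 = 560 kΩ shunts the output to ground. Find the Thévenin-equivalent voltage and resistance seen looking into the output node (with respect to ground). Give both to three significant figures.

V_th is the open-circuit tap voltage: 39.3 × 560/(39.0 + 560) = 36.7 V.
With the supply zeroed, R1 and R2 appear in parallel from the tap: R_th = R1‖R2 = (39.0 × 560)/599.0 = 36.5 kΩ.

V_th = 36.7 V, R_th = 36.5 kΩ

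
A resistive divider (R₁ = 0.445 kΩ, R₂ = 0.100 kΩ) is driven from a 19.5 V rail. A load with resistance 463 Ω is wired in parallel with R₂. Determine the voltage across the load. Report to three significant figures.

V_out ≈ 3.04 V

The load sits in parallel with R₂: R₂‖R_L = (100 × 463) / (100 + 463) = 82.24 Ω.
V_out = 19.5 × 82.24 / (445 + 82.24) = 19.5 × 82.24/527.2 = 3.04 V.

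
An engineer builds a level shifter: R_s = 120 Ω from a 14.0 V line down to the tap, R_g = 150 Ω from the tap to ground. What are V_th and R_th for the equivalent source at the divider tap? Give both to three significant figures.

V_th = 7.78 V, R_th = 66.7 Ω

V_th is the open-circuit tap voltage: 14.0 × 150/(120 + 150) = 7.78 V.
With the supply zeroed, R_s and R_g appear in parallel from the tap: R_th = R_s‖R_g = (120 × 150)/270.0 = 66.7 Ω.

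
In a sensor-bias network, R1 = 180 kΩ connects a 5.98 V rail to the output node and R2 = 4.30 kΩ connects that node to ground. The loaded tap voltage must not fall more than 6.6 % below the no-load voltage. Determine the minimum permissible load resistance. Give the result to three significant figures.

R_L(min) ≈ 59.4 kΩ

Output resistance R_th = R1‖R2 = (180 × 4.30)/184.3 = 4.200 kΩ.
The fractional drop is R_th/(R_th + R_L); requiring this ≤ 0.0660 gives R_L ≥ R_th(1/0.0660 − 1) = 4.200 × 14.15 = 59.4 kΩ.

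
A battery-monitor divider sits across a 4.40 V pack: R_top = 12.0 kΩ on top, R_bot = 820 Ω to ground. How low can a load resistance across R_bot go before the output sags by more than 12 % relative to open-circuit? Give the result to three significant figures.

Output resistance R_th = R_top‖R_bot = (12000 × 820)/12820 = 767.6 Ω.
The fractional drop is R_th/(R_th + R_L); requiring this ≤ 0.120 gives R_L ≥ R_th(1/0.120 − 1) = 767.6 × 7.333 = 5.63 kΩ.

R_L(min) ≈ 5.63 kΩ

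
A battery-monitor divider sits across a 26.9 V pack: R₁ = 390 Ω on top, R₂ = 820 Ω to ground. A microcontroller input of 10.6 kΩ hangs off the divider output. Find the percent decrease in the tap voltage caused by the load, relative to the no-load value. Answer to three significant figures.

The divider's output (Thévenin) resistance is R₁‖R₂ = 264.3 Ω.
Fractional drop under load = R_th/(R_th + R_L) = 264.3 / (264.3 + 10600) = 0.02433.
So the output falls by 2.43 %.

2.43 %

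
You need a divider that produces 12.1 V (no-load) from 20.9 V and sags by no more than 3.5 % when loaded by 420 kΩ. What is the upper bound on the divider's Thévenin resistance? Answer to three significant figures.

Loading drop = R_th/(R_th + R_L) ≤ 0.0350, so R_th ≤ R_L · ε/(1−ε) = 420 kΩ × 0.0350/0.9650 = 15.2 kΩ.
(Any R1, R2 with R2/(R1+R2) = 0.579 and R1‖R2 ≤ 15.2 kΩ will meet the spec.)

R_th ≤ 15.2 kΩ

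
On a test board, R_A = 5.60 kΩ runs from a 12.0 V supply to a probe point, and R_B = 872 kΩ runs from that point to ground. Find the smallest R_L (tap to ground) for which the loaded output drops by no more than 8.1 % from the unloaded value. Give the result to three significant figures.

R_L(min) ≈ 63.1 kΩ

Output resistance R_th = R_A‖R_B = (5.60 × 872)/877.6 = 5.564 kΩ.
The fractional drop is R_th/(R_th + R_L); requiring this ≤ 0.0810 gives R_L ≥ R_th(1/0.0810 − 1) = 5.564 × 11.35 = 63.1 kΩ.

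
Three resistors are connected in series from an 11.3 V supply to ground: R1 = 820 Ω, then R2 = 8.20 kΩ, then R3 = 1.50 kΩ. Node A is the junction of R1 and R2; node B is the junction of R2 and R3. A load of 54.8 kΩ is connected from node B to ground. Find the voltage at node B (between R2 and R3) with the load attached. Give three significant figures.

At node B, R3 is in parallel with the load: R3‖R_L = 1460 Ω.
Below node A the resistance is R2 + (R3‖R_L) = 9660 Ω, so V_A = 11.3 × 9660/10480 = 10.42 V.
Then V_B = V_A × (R3‖R_L)/(R2 + R3‖R_L) = 10.42 × 1460/9660 = 1.57 V.

V ≈ 1.57 V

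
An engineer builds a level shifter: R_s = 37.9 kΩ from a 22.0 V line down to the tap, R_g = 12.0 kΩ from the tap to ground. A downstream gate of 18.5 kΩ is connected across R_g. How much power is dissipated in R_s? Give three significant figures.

Total resistance from the source is R_s + (R_g‖R_L) = 45.18 kΩ, so I = 22.0/45.18 kΩ = 0.4870 mA.
P = I²·R_s = (0.4870 mA)² × 37.9 kΩ = 8.99 mW.

P ≈ 8.99 mW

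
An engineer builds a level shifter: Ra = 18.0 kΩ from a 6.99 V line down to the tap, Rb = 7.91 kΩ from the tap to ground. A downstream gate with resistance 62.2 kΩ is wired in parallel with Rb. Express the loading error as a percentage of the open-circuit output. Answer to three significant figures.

Unloaded V = 6.99 × 7.91/25.91 = 2.1340 V.
Loaded: Rb‖R_L = 7.018 kΩ, giving V = 6.99 × 7.018/25.02 = 1.9607 V.
Drop = (2.1340 − 1.9607) / 2.1340 = 8.12 %.

8.12 %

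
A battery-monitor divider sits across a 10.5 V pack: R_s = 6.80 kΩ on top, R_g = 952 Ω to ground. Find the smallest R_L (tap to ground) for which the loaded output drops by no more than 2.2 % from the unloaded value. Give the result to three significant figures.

Output resistance R_th = R_s‖R_g = (6800 × 952)/7752 = 835.1 Ω.
The fractional drop is R_th/(R_th + R_L); requiring this ≤ 0.0220 gives R_L ≥ R_th(1/0.0220 − 1) = 835.1 × 44.45 = 37.1 kΩ.

R_L(min) ≈ 37.1 kΩ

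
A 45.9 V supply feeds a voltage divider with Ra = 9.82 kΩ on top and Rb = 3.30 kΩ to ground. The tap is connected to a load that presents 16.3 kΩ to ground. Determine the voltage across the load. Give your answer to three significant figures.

The load sits in parallel with Rb: Rb‖R_L = (3.30 × 16.3) / (3.30 + 16.3) = 2.744 kΩ.
V_out = 45.9 × 2.744 / (9.82 + 2.744) = 45.9 × 2.744/12.56 = 10.0 V.
(Unloaded it would have been 11.5 V.)

V_out ≈ 10.0 V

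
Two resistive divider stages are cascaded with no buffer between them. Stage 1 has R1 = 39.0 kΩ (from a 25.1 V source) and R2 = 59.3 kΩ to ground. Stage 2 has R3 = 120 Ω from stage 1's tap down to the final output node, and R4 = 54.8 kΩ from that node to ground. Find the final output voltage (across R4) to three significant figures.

Stage 2 presents R3+R4 = 54920 Ω as a load on stage 1's tap.
Stage 1's lower leg becomes R2‖(R3+R4) = 28510 Ω, so V_mid = 25.1 × 28510/67510 = 10.60 V.
Stage 2 is itself unloaded: V_out = V_mid × R4/(R3+R4) = 10.60 × 54800/54920 = 10.6 V.

V_out ≈ 10.6 V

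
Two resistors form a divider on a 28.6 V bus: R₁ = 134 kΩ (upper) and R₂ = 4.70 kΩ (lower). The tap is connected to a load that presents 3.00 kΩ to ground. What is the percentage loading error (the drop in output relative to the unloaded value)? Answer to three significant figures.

Unloaded V = 28.6 × 4.70/138.7 = 0.9691 V.
Loaded: R₂‖R_L = 1.831 kΩ, giving V = 28.6 × 1.831/135.8 = 0.3856 V.
Drop = (0.9691 − 0.3856) / 0.9691 = 60.2 %.

60.2 %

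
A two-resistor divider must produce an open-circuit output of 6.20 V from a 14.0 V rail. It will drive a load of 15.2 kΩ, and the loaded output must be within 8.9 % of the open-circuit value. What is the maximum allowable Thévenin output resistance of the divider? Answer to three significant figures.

Loading drop = R_th/(R_th + R_L) ≤ 0.0890, so R_th ≤ R_L · ε/(1−ε) = 15.2 kΩ × 0.0890/0.9110 = 1.48 kΩ.

R_th ≤ 1.48 kΩ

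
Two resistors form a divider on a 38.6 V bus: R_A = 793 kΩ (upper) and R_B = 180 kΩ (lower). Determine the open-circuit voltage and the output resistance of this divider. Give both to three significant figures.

V_th = 7.14 V, R_th = 147 kΩ

V_th is the open-circuit tap voltage: 38.6 × 180/(793 + 180) = 7.14 V.
With the supply zeroed, R_A and R_B appear in parallel from the tap: R_th = R_A‖R_B = (793 × 180)/973.0 = 147 kΩ.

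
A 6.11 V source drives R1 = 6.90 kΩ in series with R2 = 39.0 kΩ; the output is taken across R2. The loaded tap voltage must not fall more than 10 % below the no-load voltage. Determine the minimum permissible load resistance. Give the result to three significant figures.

R_L(min) ≈ 52.8 kΩ

Output resistance R_th = R1‖R2 = (6.90 × 39.0)/45.90 = 5.863 kΩ.
The fractional drop is R_th/(R_th + R_L); requiring this ≤ 0.100 gives R_L ≥ R_th(1/0.100 − 1) = 5.863 × 9.000 = 52.8 kΩ.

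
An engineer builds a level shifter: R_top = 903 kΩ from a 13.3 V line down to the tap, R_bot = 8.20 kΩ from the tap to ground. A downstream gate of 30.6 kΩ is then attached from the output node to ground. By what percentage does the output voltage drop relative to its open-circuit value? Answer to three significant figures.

21.0 %

Unloaded V = 13.3 × 8.20/911.2 = 0.1197 V.
Loaded: R_bot‖R_L = 6.467 kΩ, giving V = 13.3 × 6.467/909.5 = 0.09457 V.
Drop = (0.1197 − 0.09457) / 0.1197 = 21.0 %.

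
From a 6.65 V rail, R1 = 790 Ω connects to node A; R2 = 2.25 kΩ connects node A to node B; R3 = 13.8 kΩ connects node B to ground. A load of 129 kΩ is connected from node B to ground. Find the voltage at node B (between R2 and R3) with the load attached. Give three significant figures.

At node B, R3 is in parallel with the load: R3‖R_L = 12470 Ω.
Below node A the resistance is R2 + (R3‖R_L) = 14720 Ω, so V_A = 6.65 × 14720/15510 = 6.311 V.
Then V_B = V_A × (R3‖R_L)/(R2 + R3‖R_L) = 6.311 × 12470/14720 = 5.35 V.

V ≈ 5.35 V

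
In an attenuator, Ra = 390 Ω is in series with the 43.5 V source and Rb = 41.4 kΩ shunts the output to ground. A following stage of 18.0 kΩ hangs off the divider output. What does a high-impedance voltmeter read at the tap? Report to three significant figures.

V_out ≈ 42.2 V

The load sits in parallel with Rb: Rb‖R_L = (41400 × 18000) / (41400 + 18000) = 12550 Ω.
V_out = 43.5 × 12550 / (390 + 12550) = 43.5 × 12550/12940 = 42.2 V.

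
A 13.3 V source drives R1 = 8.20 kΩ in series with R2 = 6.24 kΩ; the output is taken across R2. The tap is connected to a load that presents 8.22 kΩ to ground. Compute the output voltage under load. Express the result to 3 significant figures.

V_out ≈ 4.02 V

The load sits in parallel with R2: R2‖R_L = (6.24 × 8.22) / (6.24 + 8.22) = 3.547 kΩ.
V_out = 13.3 × 3.547 / (8.20 + 3.547) = 13.3 × 3.547/11.75 = 4.02 V.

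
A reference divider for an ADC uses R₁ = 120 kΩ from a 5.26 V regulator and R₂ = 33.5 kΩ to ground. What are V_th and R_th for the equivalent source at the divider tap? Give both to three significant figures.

V_th = 1.15 V, R_th = 26.2 kΩ

V_th is the open-circuit tap voltage: 5.26 × 33.5/(120 + 33.5) = 1.15 V.
With the supply zeroed, R₁ and R₂ appear in parallel from the tap: R_th = R₁‖R₂ = (120 × 33.5)/153.5 = 26.2 kΩ.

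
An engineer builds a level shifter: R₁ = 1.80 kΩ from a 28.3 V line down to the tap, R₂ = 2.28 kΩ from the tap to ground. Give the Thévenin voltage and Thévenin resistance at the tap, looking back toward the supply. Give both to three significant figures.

V_th is the open-circuit tap voltage: 28.3 × 2.28/(1.80 + 2.28) = 15.8 V.
With the supply zeroed, R₁ and R₂ appear in parallel from the tap: R_th = R₁‖R₂ = (1.80 × 2.28)/4.080 = 1.01 kΩ.

V_th = 15.8 V, R_th = 1.01 kΩ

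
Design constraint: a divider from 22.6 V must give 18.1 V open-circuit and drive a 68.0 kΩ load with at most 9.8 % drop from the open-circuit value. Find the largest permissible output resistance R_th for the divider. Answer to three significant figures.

R_th ≤ 7.39 kΩ

Loading drop = R_th/(R_th + R_L) ≤ 0.0980, so R_th ≤ R_L · ε/(1−ε) = 68.0 kΩ × 0.0980/0.9020 = 7.39 kΩ.
(Any R1, R2 with R2/(R1+R2) = 0.801 and R1‖R2 ≤ 7.39 kΩ will meet the spec.)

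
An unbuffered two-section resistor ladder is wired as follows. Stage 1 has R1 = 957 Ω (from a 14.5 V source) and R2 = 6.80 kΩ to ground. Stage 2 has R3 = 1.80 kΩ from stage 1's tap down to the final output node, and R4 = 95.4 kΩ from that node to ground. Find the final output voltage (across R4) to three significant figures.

Stage 2 presents R3+R4 = 97200 Ω as a load on stage 1's tap.
Stage 1's lower leg becomes R2‖(R3+R4) = 6355 Ω, so V_mid = 14.5 × 6355/7312 = 12.60 V.
Stage 2 is itself unloaded: V_out = V_mid × R4/(R3+R4) = 12.60 × 95400/97200 = 12.4 V.

V_out ≈ 12.4 V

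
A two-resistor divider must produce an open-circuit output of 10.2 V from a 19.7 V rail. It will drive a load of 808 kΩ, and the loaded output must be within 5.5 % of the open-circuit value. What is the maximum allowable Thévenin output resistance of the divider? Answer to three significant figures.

Loading drop = R_th/(R_th + R_L) ≤ 0.0550, so R_th ≤ R_L · ε/(1−ε) = 808 kΩ × 0.0550/0.9450 = 47.0 kΩ.

R_th ≤ 47.0 kΩ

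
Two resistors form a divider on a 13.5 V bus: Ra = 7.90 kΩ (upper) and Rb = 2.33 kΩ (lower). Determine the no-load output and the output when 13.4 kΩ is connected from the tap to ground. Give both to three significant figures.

Unloaded: 3.07 V; loaded: 2.71 V

Open-circuit: V = 13.5 × 2.33/(7.90 + 2.33) = 3.07 V.
With the load, Rb becomes Rb‖R_L = 1.985 kΩ, so V = 13.5 × 1.985/9.885 = 2.71 V.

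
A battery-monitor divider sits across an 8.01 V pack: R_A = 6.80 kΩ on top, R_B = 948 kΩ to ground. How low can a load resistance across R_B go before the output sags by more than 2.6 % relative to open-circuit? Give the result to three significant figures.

R_L(min) ≈ 253 kΩ

Output resistance R_th = R_A‖R_B = (6.80 × 948)/954.8 = 6.752 kΩ.
The fractional drop is R_th/(R_th + R_L); requiring this ≤ 0.0260 gives R_L ≥ R_th(1/0.0260 − 1) = 6.752 × 37.46 = 253 kΩ.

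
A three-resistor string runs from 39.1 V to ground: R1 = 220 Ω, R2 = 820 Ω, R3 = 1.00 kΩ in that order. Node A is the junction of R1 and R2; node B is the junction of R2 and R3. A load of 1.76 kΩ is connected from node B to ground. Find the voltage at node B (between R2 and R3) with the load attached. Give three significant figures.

V ≈ 14.9 V

At node B, R3 is in parallel with the load: R3‖R_L = 637.7 Ω.
Below node A the resistance is R2 + (R3‖R_L) = 1458 Ω, so V_A = 39.1 × 1458/1678 = 33.97 V.
Then V_B = V_A × (R3‖R_L)/(R2 + R3‖R_L) = 33.97 × 637.7/1458 = 14.9 V.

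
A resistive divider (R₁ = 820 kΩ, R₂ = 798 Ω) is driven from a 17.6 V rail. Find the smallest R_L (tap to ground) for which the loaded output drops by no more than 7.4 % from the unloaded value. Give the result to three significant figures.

Output resistance R_th = R₁‖R₂ = (820000 × 798)/820800 = 797.2 Ω.
The fractional drop is R_th/(R_th + R_L); requiring this ≤ 0.0740 gives R_L ≥ R_th(1/0.0740 − 1) = 797.2 × 12.51 = 9.98 kΩ.

R_L(min) ≈ 9.98 kΩ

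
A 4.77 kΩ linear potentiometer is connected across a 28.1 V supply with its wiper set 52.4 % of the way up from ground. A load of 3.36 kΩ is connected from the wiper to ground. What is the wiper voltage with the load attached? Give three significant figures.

The wiper splits the pot into (1−α)R = 2.271 kΩ above and αR = 2.499 kΩ below.
Lower section ‖ load = 1.433 kΩ.
V_wiper = 28.1 × 1.433/(2.271 + 1.433) = 10.9 V.

V ≈ 10.9 V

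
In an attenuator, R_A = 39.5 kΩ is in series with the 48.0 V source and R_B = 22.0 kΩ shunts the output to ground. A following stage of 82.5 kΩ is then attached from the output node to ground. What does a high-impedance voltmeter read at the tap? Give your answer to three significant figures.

V_out ≈ 14.7 V

The load sits in parallel with R_B: R_B‖R_L = (22.0 × 82.5) / (22.0 + 82.5) = 17.37 kΩ.
V_out = 48.0 × 17.37 / (39.5 + 17.37) = 48.0 × 17.37/56.87 = 14.7 V.
(Unloaded it would have been 17.2 V.)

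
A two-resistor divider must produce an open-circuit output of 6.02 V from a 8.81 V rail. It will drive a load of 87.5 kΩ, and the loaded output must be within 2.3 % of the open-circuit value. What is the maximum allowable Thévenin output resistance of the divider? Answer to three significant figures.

Loading drop = R_th/(R_th + R_L) ≤ 0.0230, so R_th ≤ R_L · ε/(1−ε) = 87.5 kΩ × 0.0230/0.9770 = 2.06 kΩ.
(Any R1, R2 with R2/(R1+R2) = 0.683 and R1‖R2 ≤ 2.06 kΩ will meet the spec.)

R_th ≤ 2.06 kΩ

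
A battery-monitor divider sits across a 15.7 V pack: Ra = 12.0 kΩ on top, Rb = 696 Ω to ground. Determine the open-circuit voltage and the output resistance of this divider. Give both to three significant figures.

V_th is the open-circuit tap voltage: 15.7 × 696/(12000 + 696) = 0.861 V.
With the supply zeroed, Ra and Rb appear in parallel from the tap: R_th = Ra‖Rb = (12000 × 696)/12700 = 658 Ω.

V_th = 0.861 V, R_th = 658 Ω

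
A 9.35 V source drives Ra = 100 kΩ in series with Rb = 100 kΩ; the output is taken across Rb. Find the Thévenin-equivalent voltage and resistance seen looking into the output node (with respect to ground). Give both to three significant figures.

V_th is the open-circuit tap voltage: 9.35 × 100/(100 + 100) = 4.67 V.
With the supply zeroed, Ra and Rb appear in parallel from the tap: R_th = Ra‖Rb = (100 × 100)/200.0 = 50.0 kΩ.

V_th = 4.67 V, R_th = 50.0 kΩ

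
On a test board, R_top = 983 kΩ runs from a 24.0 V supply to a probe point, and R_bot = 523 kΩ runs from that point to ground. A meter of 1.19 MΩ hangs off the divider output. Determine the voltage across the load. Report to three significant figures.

The load sits in parallel with R_bot: R_bot‖R_L = (523 × 1190) / (523 + 1190) = 363.3 kΩ.
V_out = 24.0 × 363.3 / (983 + 363.3) = 24.0 × 363.3/1346 = 6.48 V.

V_out ≈ 6.48 V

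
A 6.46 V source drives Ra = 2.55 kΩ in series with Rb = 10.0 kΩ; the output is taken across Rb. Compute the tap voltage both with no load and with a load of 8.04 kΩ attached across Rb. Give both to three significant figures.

Open-circuit: V = 6.46 × 10.0/(2.55 + 10.0) = 5.15 V.
With the load, Rb becomes Rb‖R_L = 4.457 kΩ, so V = 6.46 × 4.457/7.007 = 4.11 V.

Unloaded: 5.15 V; loaded: 4.11 V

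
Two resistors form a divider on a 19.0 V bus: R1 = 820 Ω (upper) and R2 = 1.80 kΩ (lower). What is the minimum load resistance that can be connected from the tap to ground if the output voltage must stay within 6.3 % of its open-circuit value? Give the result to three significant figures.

R_L(min) ≈ 8.38 kΩ

Output resistance R_th = R1‖R2 = (820 × 1800)/2620 = 563.4 Ω.
The fractional drop is R_th/(R_th + R_L); requiring this ≤ 0.0630 gives R_L ≥ R_th(1/0.0630 − 1) = 563.4 × 14.87 = 8.38 kΩ.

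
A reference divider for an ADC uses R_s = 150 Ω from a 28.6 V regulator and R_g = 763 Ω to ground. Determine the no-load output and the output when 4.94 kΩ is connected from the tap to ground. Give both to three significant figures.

Open-circuit: V = 28.6 × 763/(150 + 763) = 23.9 V.
With the load, R_g becomes R_g‖R_L = 660.9 Ω, so V = 28.6 × 660.9/810.9 = 23.3 V.

Unloaded: 23.9 V; loaded: 23.3 V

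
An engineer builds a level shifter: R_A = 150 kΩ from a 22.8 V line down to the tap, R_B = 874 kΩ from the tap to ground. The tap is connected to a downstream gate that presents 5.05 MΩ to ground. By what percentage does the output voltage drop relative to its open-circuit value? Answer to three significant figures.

The divider's output (Thévenin) resistance is R_A‖R_B = 128.0 kΩ.
Fractional drop under load = R_th/(R_th + R_L) = 128.0 / (128.0 + 5050) = 0.02473.
So the output falls by 2.47 %.

2.47 %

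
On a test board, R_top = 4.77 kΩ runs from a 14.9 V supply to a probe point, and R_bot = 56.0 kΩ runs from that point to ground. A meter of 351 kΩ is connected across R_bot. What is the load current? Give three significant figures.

I_L ≈ 0.0386 mA

R_bot‖R_L = 48.29 kΩ; V_out = 14.9 × 48.29/53.06 = 13.56 V.
I_L = V_out / R_L = 13.56 / 351 kΩ = 0.0386 mA.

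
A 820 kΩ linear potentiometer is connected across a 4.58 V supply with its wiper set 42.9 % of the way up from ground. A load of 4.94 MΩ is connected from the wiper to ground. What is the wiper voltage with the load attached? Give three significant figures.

The wiper splits the pot into (1−α)R = 468.2 kΩ above and αR = 351.8 kΩ below.
Lower section ‖ load = 328.4 kΩ.
V_wiper = 4.58 × 328.4/(468.2 + 328.4) = 1.89 V.

V ≈ 1.89 V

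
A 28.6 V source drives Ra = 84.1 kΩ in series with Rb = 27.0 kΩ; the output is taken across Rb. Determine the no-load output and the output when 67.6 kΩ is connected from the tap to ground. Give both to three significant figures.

Open-circuit: V = 28.6 × 27.0/(84.1 + 27.0) = 6.95 V.
With the load, Rb becomes Rb‖R_L = 19.29 kΩ, so V = 28.6 × 19.29/103.4 = 5.34 V.

Unloaded: 6.95 V; loaded: 5.34 V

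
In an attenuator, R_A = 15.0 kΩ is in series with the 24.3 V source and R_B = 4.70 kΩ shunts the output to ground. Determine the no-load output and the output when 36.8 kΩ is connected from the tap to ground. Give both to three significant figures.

Unloaded: 5.80 V; loaded: 5.28 V

Open-circuit: V = 24.3 × 4.70/(15.0 + 4.70) = 5.80 V.
With the load, R_B becomes R_B‖R_L = 4.168 kΩ, so V = 24.3 × 4.168/19.17 = 5.28 V.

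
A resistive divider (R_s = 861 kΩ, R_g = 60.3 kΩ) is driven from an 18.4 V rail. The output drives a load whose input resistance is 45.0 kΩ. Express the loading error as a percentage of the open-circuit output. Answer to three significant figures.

55.6 %

Unloaded V = 18.4 × 60.3/921.3 = 1.204 V.
Loaded: R_g‖R_L = 25.77 kΩ, giving V = 18.4 × 25.77/886.8 = 0.5347 V.
Drop = (1.204 − 0.5347) / 1.204 = 55.6 %.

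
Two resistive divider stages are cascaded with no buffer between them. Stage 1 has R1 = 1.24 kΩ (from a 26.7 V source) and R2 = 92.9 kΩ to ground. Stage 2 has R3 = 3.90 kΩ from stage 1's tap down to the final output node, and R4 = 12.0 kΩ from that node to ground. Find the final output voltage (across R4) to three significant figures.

V_out ≈ 18.5 V

Stage 2 presents R3+R4 = 15.90 kΩ as a load on stage 1's tap.
Stage 1's lower leg becomes R2‖(R3+R4) = 13.58 kΩ, so V_mid = 26.7 × 13.58/14.82 = 24.47 V.
Stage 2 is itself unloaded: V_out = V_mid × R4/(R3+R4) = 24.47 × 12.0/15.90 = 18.5 V.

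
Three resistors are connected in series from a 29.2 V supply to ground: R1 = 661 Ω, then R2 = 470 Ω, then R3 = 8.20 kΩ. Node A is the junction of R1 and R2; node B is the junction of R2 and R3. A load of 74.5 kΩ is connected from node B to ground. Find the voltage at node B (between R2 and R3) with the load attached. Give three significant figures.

V ≈ 25.3 V

At node B, R3 is in parallel with the load: R3‖R_L = 7387 Ω.
Below node A the resistance is R2 + (R3‖R_L) = 7857 Ω, so V_A = 29.2 × 7857/8518 = 26.93 V.
Then V_B = V_A × (R3‖R_L)/(R2 + R3‖R_L) = 26.93 × 7387/7857 = 25.3 V.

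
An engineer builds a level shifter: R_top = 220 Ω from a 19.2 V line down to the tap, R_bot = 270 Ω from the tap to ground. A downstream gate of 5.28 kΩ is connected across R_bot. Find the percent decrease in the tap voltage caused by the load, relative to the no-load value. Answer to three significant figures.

The divider's output (Thévenin) resistance is R_top‖R_bot = 121.2 Ω.
Fractional drop under load = R_th/(R_th + R_L) = 121.2 / (121.2 + 5280) = 0.02244.
So the output falls by 2.24 %.

2.24 %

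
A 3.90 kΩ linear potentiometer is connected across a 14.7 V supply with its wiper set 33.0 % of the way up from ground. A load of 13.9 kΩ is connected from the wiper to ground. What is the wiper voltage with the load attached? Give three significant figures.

The wiper splits the pot into (1−α)R = 2.613 kΩ above and αR = 1.287 kΩ below.
Lower section ‖ load = 1.178 kΩ.
V_wiper = 14.7 × 1.178/(2.613 + 1.178) = 4.57 V.

V ≈ 4.57 V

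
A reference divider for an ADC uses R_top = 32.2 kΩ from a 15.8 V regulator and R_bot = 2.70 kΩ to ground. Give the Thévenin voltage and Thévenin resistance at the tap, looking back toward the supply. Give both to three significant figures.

V_th = 1.22 V, R_th = 2.49 kΩ

V_th is the open-circuit tap voltage: 15.8 × 2.70/(32.2 + 2.70) = 1.22 V.
With the supply zeroed, R_top and R_bot appear in parallel from the tap: R_th = R_top‖R_bot = (32.2 × 2.70)/34.90 = 2.49 kΩ.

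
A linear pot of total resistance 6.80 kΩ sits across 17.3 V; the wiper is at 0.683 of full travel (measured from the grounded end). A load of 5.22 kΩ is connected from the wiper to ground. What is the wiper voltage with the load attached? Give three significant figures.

V ≈ 9.22 V

The wiper splits the pot into (1−α)R = 2.156 kΩ above and αR = 4.644 kΩ below.
Lower section ‖ load = 2.458 kΩ.
V_wiper = 17.3 × 2.458/(2.156 + 2.458) = 9.22 V.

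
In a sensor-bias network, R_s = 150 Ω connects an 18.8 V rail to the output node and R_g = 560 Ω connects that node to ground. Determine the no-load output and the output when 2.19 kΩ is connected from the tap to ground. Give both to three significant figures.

Unloaded: 14.8 V; loaded: 14.1 V

Open-circuit: V = 18.8 × 560/(150 + 560) = 14.8 V.
With the load, R_g becomes R_g‖R_L = 446.0 Ω, so V = 18.8 × 446.0/596.0 = 14.1 V.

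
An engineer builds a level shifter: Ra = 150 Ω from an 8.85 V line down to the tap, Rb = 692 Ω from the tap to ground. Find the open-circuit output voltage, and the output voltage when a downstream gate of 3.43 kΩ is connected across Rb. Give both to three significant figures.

Unloaded: 7.27 V; loaded: 7.02 V

Open-circuit: V = 8.85 × 692/(150 + 692) = 7.27 V.
With the load, Rb becomes Rb‖R_L = 575.8 Ω, so V = 8.85 × 575.8/725.8 = 7.02 V.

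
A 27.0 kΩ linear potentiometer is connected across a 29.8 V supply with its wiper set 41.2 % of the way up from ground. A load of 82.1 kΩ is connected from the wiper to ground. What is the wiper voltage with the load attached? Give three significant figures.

V ≈ 11.4 V

The wiper splits the pot into (1−α)R = 15.88 kΩ above and αR = 11.12 kΩ below.
Lower section ‖ load = 9.797 kΩ.
V_wiper = 29.8 × 9.797/(15.88 + 9.797) = 11.4 V.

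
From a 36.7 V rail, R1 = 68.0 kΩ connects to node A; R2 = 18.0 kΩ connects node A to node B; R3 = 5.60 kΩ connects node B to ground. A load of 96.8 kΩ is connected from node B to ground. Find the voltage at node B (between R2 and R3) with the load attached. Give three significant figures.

At node B, R3 is in parallel with the load: R3‖R_L = 5.294 kΩ.
Below node A the resistance is R2 + (R3‖R_L) = 23.29 kΩ, so V_A = 36.7 × 23.29/91.29 = 9.364 V.
Then V_B = V_A × (R3‖R_L)/(R2 + R3‖R_L) = 9.364 × 5.294/23.29 = 2.13 V.

V ≈ 2.13 V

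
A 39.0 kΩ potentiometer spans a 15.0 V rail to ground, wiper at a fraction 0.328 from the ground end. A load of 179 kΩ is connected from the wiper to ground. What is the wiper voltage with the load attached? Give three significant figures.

The wiper splits the pot into (1−α)R = 26.21 kΩ above and αR = 12.79 kΩ below.
Lower section ‖ load = 11.94 kΩ.
V_wiper = 15.0 × 11.94/(26.21 + 11.94) = 4.69 V.

V ≈ 4.69 V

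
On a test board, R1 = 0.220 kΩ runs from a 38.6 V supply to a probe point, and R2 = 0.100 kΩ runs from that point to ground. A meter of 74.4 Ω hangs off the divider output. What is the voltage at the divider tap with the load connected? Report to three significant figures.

V_out ≈ 6.27 V

The load sits in parallel with R2: R2‖R_L = (100 × 74.4) / (100 + 74.4) = 42.66 Ω.
V_out = 38.6 × 42.66 / (220 + 42.66) = 38.6 × 42.66/262.7 = 6.27 V.
(Unloaded it would have been 12.1 V.)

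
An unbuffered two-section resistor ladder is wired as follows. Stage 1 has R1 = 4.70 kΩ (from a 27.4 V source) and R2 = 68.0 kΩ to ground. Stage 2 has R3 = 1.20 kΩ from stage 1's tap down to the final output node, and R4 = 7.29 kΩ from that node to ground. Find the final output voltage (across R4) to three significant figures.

Stage 2 presents R3+R4 = 8.490 kΩ as a load on stage 1's tap.
Stage 1's lower leg becomes R2‖(R3+R4) = 7.548 kΩ, so V_mid = 27.4 × 7.548/12.25 = 16.89 V.
Stage 2 is itself unloaded: V_out = V_mid × R4/(R3+R4) = 16.89 × 7.29/8.490 = 14.5 V.

V_out ≈ 14.5 V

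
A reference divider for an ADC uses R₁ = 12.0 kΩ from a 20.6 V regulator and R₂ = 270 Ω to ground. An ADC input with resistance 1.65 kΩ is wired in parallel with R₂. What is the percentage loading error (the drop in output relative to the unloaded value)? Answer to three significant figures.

The divider's output (Thévenin) resistance is R₁‖R₂ = 264.1 Ω.
Fractional drop under load = R_th/(R_th + R_L) = 264.1 / (264.1 + 1650) = 0.1380.
So the output falls by 13.8 %.

13.8 %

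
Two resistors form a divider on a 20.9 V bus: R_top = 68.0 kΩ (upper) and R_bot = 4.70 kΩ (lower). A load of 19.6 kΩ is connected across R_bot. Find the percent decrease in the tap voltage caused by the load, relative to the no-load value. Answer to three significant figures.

18.3 %

The divider's output (Thévenin) resistance is R_top‖R_bot = 4.396 kΩ.
Fractional drop under load = R_th/(R_th + R_L) = 4.396 / (4.396 + 19.6) = 0.1832.
So the output falls by 18.3 %.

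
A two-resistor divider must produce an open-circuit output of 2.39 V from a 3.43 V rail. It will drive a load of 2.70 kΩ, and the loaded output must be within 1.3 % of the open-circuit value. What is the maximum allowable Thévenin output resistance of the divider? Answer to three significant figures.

Loading drop = R_th/(R_th + R_L) ≤ 0.0130, so R_th ≤ R_L · ε/(1−ε) = 2.70 kΩ × 0.0130/0.9870 = 35.6 Ω.
(Any R1, R2 with R2/(R1+R2) = 0.697 and R1‖R2 ≤ 35.6 Ω will meet the spec.)

R_th ≤ 35.6 Ω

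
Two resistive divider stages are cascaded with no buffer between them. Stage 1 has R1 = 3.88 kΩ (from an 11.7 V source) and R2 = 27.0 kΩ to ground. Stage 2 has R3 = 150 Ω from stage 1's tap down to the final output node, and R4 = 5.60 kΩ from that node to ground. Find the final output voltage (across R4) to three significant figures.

Stage 2 presents R3+R4 = 5750 Ω as a load on stage 1's tap.
Stage 1's lower leg becomes R2‖(R3+R4) = 4740 Ω, so V_mid = 11.7 × 4740/8620 = 6.434 V.
Stage 2 is itself unloaded: V_out = V_mid × R4/(R3+R4) = 6.434 × 5600/5750 = 6.27 V.

V_out ≈ 6.27 V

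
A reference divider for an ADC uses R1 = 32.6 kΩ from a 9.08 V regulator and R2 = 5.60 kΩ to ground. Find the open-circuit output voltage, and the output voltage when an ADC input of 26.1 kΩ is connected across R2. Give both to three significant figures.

Unloaded: 1.33 V; loaded: 1.13 V

Open-circuit: V = 9.08 × 5.60/(32.6 + 5.60) = 1.33 V.
With the load, R2 becomes R2‖R_L = 4.611 kΩ, so V = 9.08 × 4.611/37.21 = 1.13 V.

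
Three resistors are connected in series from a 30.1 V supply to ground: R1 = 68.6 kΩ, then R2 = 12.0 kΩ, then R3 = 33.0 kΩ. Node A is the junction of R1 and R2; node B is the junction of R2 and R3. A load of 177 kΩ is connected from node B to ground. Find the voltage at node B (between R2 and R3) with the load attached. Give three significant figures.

At node B, R3 is in parallel with the load: R3‖R_L = 27.81 kΩ.
Below node A the resistance is R2 + (R3‖R_L) = 39.81 kΩ, so V_A = 30.1 × 39.81/108.4 = 11.05 V.
Then V_B = V_A × (R3‖R_L)/(R2 + R3‖R_L) = 11.05 × 27.81/39.81 = 7.72 V.

V ≈ 7.72 V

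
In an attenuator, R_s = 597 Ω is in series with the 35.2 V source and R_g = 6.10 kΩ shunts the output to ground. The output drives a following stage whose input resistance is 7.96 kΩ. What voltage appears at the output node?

V_out ≈ 30.0 V

The load sits in parallel with R_g: R_g‖R_L = (6100 × 7960) / (6100 + 7960) = 3453 Ω.
V_out = 35.2 × 3453 / (597 + 3453) = 35.2 × 3453/4050 = 30.0 V.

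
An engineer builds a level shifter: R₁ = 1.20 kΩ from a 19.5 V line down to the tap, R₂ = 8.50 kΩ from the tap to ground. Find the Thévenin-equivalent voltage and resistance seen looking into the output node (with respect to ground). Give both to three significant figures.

V_th = 17.1 V, R_th = 1.05 kΩ

V_th is the open-circuit tap voltage: 19.5 × 8.50/(1.20 + 8.50) = 17.1 V.
With the supply zeroed, R₁ and R₂ appear in parallel from the tap: R_th = R₁‖R₂ = (1.20 × 8.50)/9.700 = 1.05 kΩ.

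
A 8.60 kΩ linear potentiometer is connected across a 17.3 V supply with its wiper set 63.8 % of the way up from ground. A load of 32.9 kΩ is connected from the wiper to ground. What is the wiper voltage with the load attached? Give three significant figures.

V ≈ 10.4 V

The wiper splits the pot into (1−α)R = 3.113 kΩ above and αR = 5.487 kΩ below.
Lower section ‖ load = 4.703 kΩ.
V_wiper = 17.3 × 4.703/(3.113 + 4.703) = 10.4 V.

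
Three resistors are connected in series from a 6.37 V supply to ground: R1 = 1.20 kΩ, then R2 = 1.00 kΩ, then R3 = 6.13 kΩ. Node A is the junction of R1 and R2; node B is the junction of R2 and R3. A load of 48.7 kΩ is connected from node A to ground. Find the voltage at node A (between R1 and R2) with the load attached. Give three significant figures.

Below node A the series string R2+R3 = 7.130 kΩ sits in parallel with the 48.7 kΩ load: 6.219 kΩ.
V_A = 6.37 × 6.219/(1.20 + 6.219) = 5.34 V.

V ≈ 5.34 V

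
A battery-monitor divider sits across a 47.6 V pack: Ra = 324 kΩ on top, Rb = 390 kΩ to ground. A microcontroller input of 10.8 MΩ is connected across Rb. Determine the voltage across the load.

V_out ≈ 25.6 V

The load sits in parallel with Rb: Rb‖R_L = (390 × 10800) / (390 + 10800) = 376.4 kΩ.
V_out = 47.6 × 376.4 / (324 + 376.4) = 47.6 × 376.4/700.4 = 25.6 V.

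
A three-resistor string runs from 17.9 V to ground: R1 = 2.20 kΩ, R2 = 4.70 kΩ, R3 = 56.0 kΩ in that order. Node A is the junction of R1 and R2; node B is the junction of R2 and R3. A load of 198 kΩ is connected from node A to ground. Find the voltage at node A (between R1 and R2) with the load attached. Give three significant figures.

V ≈ 17.1 V

Below node A the series string R2+R3 = 60.70 kΩ sits in parallel with the 198 kΩ load: 46.46 kΩ.
V_A = 17.9 × 46.46/(2.20 + 46.46) = 17.1 V.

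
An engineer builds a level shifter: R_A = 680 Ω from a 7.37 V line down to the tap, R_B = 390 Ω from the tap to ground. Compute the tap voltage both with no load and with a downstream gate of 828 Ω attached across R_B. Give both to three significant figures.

Unloaded: 2.69 V; loaded: 2.07 V

Open-circuit: V = 7.37 × 390/(680 + 390) = 2.69 V.
With the load, R_B becomes R_B‖R_L = 265.1 Ω, so V = 7.37 × 265.1/945.1 = 2.07 V.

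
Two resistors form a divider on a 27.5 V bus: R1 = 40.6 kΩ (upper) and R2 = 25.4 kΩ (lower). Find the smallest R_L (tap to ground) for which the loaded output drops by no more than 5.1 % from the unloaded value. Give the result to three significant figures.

Output resistance R_th = R1‖R2 = (40.6 × 25.4)/66.00 = 15.62 kΩ.
The fractional drop is R_th/(R_th + R_L); requiring this ≤ 0.0510 gives R_L ≥ R_th(1/0.0510 − 1) = 15.62 × 18.61 = 291 kΩ.

R_L(min) ≈ 291 kΩ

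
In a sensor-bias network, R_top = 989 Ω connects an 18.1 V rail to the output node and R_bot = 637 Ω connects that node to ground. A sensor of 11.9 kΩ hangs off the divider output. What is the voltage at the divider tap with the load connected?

The load sits in parallel with R_bot: R_bot‖R_L = (637 × 11900) / (637 + 11900) = 604.6 Ω.
V_out = 18.1 × 604.6 / (989 + 604.6) = 18.1 × 604.6/1594 = 6.87 V.
(Unloaded it would have been 7.09 V.)

V_out ≈ 6.87 V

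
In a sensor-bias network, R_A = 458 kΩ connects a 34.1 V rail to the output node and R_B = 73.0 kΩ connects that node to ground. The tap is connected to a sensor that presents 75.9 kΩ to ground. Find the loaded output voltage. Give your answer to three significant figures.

V_out ≈ 2.56 V

The load sits in parallel with R_B: R_B‖R_L = (73.0 × 75.9) / (73.0 + 75.9) = 37.21 kΩ.
V_out = 34.1 × 37.21 / (458 + 37.21) = 34.1 × 37.21/495.2 = 2.56 V.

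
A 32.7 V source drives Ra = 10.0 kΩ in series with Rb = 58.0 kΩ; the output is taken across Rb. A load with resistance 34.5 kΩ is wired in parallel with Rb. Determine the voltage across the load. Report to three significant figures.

V_out ≈ 22.4 V

The load sits in parallel with Rb: Rb‖R_L = (58.0 × 34.5) / (58.0 + 34.5) = 21.63 kΩ.
V_out = 32.7 × 21.63 / (10.0 + 21.63) = 32.7 × 21.63/31.63 = 22.4 V.
(Unloaded it would have been 27.9 V.)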